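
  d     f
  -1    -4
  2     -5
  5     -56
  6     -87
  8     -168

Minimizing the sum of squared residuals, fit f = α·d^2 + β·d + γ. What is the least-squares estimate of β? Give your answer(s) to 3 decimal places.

β = 3.604

The normal system XᵀX·[α, β, γ]ᵀ = Xᵀf is [[6034, 860, 130]; [860, 130, 20]; [130, 20, 5]]·[α, β, γ]ᵀ = [-15308, -2152, -320]ᵀ.
Row-reducing yields α = -294/95, β = 1712/475, γ = 972/475.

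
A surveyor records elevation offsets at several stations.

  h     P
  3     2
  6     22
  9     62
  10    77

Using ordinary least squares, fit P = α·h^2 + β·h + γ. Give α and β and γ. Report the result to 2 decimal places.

The normal equations are: 17938·α + 1972·β + 226·γ = 13532;  1972·α + 226·β + 28·γ = 1466;  226·α + 28·β + 4·γ = 163.
(Σh^2·h^2 = 17938, Σh^2·h = 1972, Σh^2 = 226, Σh·h = 226, Σh = 28, Σ1 = 4, Σh^2·P = 13532, Σh·P = 1466, ΣP = 163.)
Solving the 3×3 system (Gaussian elimination) gives α = 65/66, β = -65/33, γ = -73/66.

α = 0.98, β = -1.97, γ = -1.11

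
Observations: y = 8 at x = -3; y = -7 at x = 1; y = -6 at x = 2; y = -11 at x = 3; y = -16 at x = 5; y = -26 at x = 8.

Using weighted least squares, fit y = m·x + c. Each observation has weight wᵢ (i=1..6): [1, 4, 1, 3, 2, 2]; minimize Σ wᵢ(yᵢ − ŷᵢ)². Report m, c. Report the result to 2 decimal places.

m = -2.89, c = -2.54

Entries of MᵀWM: Σwᵢ·x·x = 222, Σwᵢ·x = 38, Σwᵢ·1 = 13.
And Σwᵢ·x·y = -739, Σwᵢ·y = -143.
Eliminating c: 13·(row 1) − 38·(row 2) gives 1442·m = 13·(-739) − 38·(-143) = -4173, so m = -4173/1442.
Then c = ((-143) − 38·(-4173/1442))/13 = -1832/721.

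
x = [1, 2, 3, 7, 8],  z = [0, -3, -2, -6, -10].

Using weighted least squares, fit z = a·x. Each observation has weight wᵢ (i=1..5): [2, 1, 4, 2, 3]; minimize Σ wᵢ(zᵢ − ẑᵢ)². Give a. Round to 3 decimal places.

Forming AᵀWA = [[332]] and AᵀWz = [-354]ᵀ gives AᵀWA·[a]ᵀ = AᵀWz.
Hence a = -354 / 332 ≈ -1.06627.

a = -1.066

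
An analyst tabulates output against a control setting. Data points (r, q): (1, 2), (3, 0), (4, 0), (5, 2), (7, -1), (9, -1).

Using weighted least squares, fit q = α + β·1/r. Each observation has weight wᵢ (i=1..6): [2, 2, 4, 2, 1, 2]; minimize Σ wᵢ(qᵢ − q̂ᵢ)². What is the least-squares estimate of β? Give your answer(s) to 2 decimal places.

β = 2.51

Sums needed: Σwᵢ·1 = 13, Σwᵢ·1/r = 1396/315, Σwᵢ·1/r·1/r = 1030877/396900.
And Σwᵢ·q = 5, Σwᵢ·1/r·q = 1397/315.
AᵀWA·[α, β]ᵀ = AᵀWq becomes [[13, 1396/315]; [1396/315, 1030877/396900]]·[α, β]ᵀ = [5, 1397/315]ᵀ.
Eliminating β: (1030877/396900)·(row 1) − (1396/315)·(row 2) gives (5606137/396900)·α = (1030877/396900)·5 − (1396/315)·(1397/315) = -2646463/396900, so α = -2646463/5606137.
Then β = ((1397/315) − (1396/315)·(-2646463/5606137))/(1030877/396900) = 14088060/5606137.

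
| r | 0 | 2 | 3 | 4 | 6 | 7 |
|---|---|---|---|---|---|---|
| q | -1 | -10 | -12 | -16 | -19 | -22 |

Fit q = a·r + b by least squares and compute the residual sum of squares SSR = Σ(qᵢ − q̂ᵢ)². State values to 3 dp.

Forming MᵀM = [[114, 22]; [22, 6]] and Mᵀq = [-388, -80]ᵀ gives MᵀM·[a, b]ᵀ = Mᵀq.
det = 114·6 − 22² = 200.
a = ((-388)·6 − 22·(-80))/200 = -71/25; b = (114·(-80) − 22·(-388))/200 = -73/25.
Residuals: 48/25, -7/5, -14/25, -43/25, 24/25, 4/5; SSR = 262/25.

SSR = 10.480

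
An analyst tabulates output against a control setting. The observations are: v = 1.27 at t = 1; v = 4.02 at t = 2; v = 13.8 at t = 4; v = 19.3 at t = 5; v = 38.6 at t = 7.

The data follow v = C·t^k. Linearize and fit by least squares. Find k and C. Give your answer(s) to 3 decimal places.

k = 1.741, C = 1.236

Let Y = ln v. Fitting Y = k·ln t + ln C by least squares:
Σln t = 5.6348, Σ(ln t)² = 8.7791, Σln v = 10.8683, Σln t·ln v = 16.4759.
Equations: 8.7791·k + 5.6348·ln C = 16.4759;  5.6348·k + 5·ln C = 10.8683.
Slope k = (n·Σln t·ln v − Σln t·Σln v)/(n·Σ(ln t)² − (Σln t)²) = (5·16.4759 − 5.6348·10.8683)/12.1448 = 1.74058; ln C = (Σln v − k·Σln t)/n = 0.21210, so C = exp(0.21210) = 1.23627.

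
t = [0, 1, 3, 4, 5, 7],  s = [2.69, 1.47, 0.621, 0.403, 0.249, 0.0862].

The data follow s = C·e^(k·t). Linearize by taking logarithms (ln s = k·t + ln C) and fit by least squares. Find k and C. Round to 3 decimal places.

k = -0.478, C = 2.593

With ln sᵢ as the transformed response and tᵢ as the regressor:
Σt = 20.0000, Σ(t)² = 100.0000, Σln s = -3.8518, Σt·ln s = -28.7884.
Equations: 100.0000·k + 20.0000·ln C = -28.7884;  20.0000·k + 6·ln C = -3.8518.
Solving (det = 200.0000): k = -0.47847, ln C = 0.95293, so C = exp(0.95293) = 2.59329.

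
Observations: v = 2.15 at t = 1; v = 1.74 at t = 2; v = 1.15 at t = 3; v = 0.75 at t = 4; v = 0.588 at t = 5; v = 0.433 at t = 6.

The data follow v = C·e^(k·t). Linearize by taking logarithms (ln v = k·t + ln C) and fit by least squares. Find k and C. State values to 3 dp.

k = -0.334, C = 3.116

With ln vᵢ as the transformed response and tᵢ as the regressor:
Σt = 21.0000, Σ(t)² = 91.0000, Σln v = -0.1966, Σt·ln v = -6.5355.
Equations: 91.0000·k + 21.0000·ln C = -6.5355;  21.0000·k + 6·ln C = -0.1966.
Slope k = (n·Σt·ln v − Σt·Σln v)/(n·Σ(t)² − (Σt)²) = (6·-6.5355 − 21.0000·-0.1966)/105.0000 = -0.33413; ln C = (Σln v − k·Σt)/n = 1.13669, so C = exp(1.13669) = 3.11644.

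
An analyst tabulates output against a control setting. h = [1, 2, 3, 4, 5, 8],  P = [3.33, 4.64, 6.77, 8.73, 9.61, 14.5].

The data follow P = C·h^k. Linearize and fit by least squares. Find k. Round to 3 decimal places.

Taking logs, ln P = k·ln h + ln C, so regress ln P on ln h.
Σln h = 6.8669, Σ(ln h)² = 10.5236, Σln P = 11.7539, Σln h·ln P = 15.3712.
Equations: 10.5236·k + 6.8669·ln C = 15.3712;  6.8669·k + 6·ln C = 11.7539.
Solving (det = 15.9867): k = 0.72023, ln C = 1.13469.

k = 0.720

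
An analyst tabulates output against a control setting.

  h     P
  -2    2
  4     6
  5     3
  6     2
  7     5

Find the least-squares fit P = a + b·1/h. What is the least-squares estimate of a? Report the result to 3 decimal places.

Setting ∂/∂a … = 0 gives: 5·a + (109/420)·b = 18;  (109/420)·a + (70681/176400)·b = 451/210.
(Σ1 = 5, Σ1/h = 109/420, Σ1/h·1/h = 70681/176400, ΣP = 18, Σ1/h·P = 451/210.)
det = 5·(70681/176400) − (109/420)² = 85381/44100.
a = (18·(70681/176400) − (109/420)·(451/210))/(85381/44100) = 293485/85381; b = (5·(451/210) − (109/420)·18)/(85381/44100) = 267540/85381.

a = 3.437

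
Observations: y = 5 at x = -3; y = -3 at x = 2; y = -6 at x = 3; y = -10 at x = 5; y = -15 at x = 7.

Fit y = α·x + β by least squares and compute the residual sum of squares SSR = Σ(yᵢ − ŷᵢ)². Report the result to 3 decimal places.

SSR = 2.789

Entries of AᵀA: Σx·x = 96, Σx = 14, Σ1 = 5.
For Aᵀy: Σx·y = -194, Σy = -29.
So AᵀA·[α, β]ᵀ = Aᵀy: [[96, 14]; [14, 5]]·[α, β]ᵀ = [-194, -29]ᵀ.
Δ = 96·5 − 14² = 284.
α = ((-194)·5 − 14·(-29))/284 = -141/71; β = (96·(-29) − 14·(-194))/284 = -17/71.
Residuals: -51/71, 86/71, 14/71, 12/71, -61/71; SSR = 198/71.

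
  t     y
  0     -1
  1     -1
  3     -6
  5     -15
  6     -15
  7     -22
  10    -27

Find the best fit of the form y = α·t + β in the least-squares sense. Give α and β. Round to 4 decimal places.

Normal-equation sums: Σt·t = 220, Σt = 32, Σ1 = 7.
For Aᵀy: Σt·y = -608, Σy = -87.
AᵀA·[α, β]ᵀ = Aᵀy becomes [[220, 32]; [32, 7]]·[α, β]ᵀ = [-608, -87]ᵀ.
Δ = 220·7 − 32² = 516.
α = ((-608)·7 − 32·(-87))/516 = -368/129; β = (220·(-87) − 32·(-608))/516 = 79/129.

α = -2.8527, β = 0.6124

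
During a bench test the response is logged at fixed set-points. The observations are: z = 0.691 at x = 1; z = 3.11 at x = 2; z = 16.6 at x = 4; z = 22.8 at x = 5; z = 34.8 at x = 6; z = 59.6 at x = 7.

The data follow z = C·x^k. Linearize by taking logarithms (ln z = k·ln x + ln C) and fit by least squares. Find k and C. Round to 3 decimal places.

Let Y = ln z. Fitting Y = k·ln x + ln C by least squares:
Over the data: Σln x = 7.4265, Σ(ln x)² = 11.9895, Σln z = 14.3384, Σln x·ln z = 24.0277.
Normal system: [[11.9895, 7.4265]; [7.4265, 6]]·[k, ln C]ᵀ = [24.0277, 14.3384]ᵀ.
Slope k = (n·Σln x·ln z − Σln x·Σln z)/(n·Σ(ln x)² − (Σln x)²) = (6·24.0277 − 7.4265·14.3384)/16.7835 = 2.24513; ln C = (Σln z − k·Σln x)/n = -0.38919, so C = exp(-0.38919) = 0.67761.

k = 2.245, C = 0.678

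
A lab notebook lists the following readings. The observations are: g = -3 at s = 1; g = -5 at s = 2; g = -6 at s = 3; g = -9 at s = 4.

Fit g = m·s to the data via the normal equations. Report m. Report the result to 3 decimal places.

From the data, Σs·s = 30.
And Σs·g = -67.
Hence m = -67 / 30 ≈ -2.23333.

m = -2.233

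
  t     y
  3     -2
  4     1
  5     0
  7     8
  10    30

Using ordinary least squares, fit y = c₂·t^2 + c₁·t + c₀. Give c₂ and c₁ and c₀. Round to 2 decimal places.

c₂ = 0.70, c₁ = -4.62, c₀ = 6.50

The normal system MᵀM·[c₂, c₁, c₀]ᵀ = Mᵀy is [[13363, 1559, 199]; [1559, 199, 29]; [199, 29, 5]]·[c₂, c₁, c₀]ᵀ = [3390, 354, 37]ᵀ.
Inverting the 3×3 Gram matrix, [c₂, c₁, c₀]ᵀ = [199/286, -1321/286, 929/143]ᵀ.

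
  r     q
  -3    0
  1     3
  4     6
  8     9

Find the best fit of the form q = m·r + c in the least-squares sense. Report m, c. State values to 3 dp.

m = 0.831, c = 2.423

From the data, Σr·r = 90, Σr = 10, Σ1 = 4.
Moment sums: Σr·q = 99, Σq = 18.
Δ = 90·4 − 10² = 260.
m = (99·4 − 10·18)/260 = 54/65; c = (90·18 − 10·99)/260 = 63/26.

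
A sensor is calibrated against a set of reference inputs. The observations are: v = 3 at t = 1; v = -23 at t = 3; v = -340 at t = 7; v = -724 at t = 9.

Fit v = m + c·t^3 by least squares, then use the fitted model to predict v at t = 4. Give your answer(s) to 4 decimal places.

v̂ = -60.2345

From the data, Σ1 = 4, Σt^3 = 1100, Σt^3·t^3 = 649820.
Moment sums: Σv = -1084, Σt^3·v = -645034.
Normal equations: [[4, 1100]; [1100, 649820]]·[m, c]ᵀ = [-1084, -645034]ᵀ.
det = 4·649820 − 1100² = 1389280.
m = ((-1084)·649820 − 1100·(-645034))/1389280 = 128313/34732; c = (4·(-645034) − 1100·(-1084))/1389280 = -173467/173660.
At t = 4: v̂ = (128313/34732)·(1) + (-173467/173660)·(64) = -10460323/173660.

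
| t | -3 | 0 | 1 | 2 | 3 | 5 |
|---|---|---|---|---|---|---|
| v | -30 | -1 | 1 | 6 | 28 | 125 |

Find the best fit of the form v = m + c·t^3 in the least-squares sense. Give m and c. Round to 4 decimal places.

m = -1.1547, c = 1.0144

Normal-equation sums: Σ1 = 6, Σt^3 = 134, Σt^3·t^3 = 17148.
And Σv = 129, Σt^3·v = 17240.
MᵀM·[m, c]ᵀ = Mᵀv becomes [[6, 134]; [134, 17148]]·[m, c]ᵀ = [129, 17240]ᵀ.
det = 6·17148 − 134² = 84932.
m = (129·17148 − 134·17240)/84932 = -24517/21233; c = (6·17240 − 134·129)/84932 = 43077/42466.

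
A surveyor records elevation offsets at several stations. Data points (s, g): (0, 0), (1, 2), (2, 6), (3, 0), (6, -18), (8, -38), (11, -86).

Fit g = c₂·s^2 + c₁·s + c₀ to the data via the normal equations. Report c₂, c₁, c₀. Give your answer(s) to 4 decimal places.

c₂ = -0.9961, c₁ = 3.0662, c₀ = 0.7190

The normal system XᵀX·[c₂, c₁, c₀]ᵀ = Xᵀg is [[20131, 2095, 235]; [2095, 235, 31]; [235, 31, 7]]·[c₂, c₁, c₀]ᵀ = [-13460, -1344, -134]ᵀ.
Row-reducing yields c₂ = -1025/1029, c₁ = 18931/6174, c₀ = 4439/6174.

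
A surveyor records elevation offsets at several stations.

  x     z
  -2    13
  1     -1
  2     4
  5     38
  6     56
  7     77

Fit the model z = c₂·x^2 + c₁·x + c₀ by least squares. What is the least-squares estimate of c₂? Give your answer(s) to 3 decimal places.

c₂ = 1.891

Forming MᵀM = [[4355, 685, 119]; [685, 119, 19]; [119, 19, 6]] and Mᵀz = [6806, 1046, 187]ᵀ gives MᵀM·[c₂, c₁, c₀]ᵀ = Mᵀz.
Row-reducing yields c₂ = 127081/67188, c₁ = -147365/67188, c₀ = 6707/11198.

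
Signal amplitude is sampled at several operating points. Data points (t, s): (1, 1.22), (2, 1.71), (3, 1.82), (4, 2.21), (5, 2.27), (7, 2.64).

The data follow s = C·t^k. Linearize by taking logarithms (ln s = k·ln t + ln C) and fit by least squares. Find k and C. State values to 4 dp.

k = 0.3873, C = 1.2440

Linearized form: ln s = k·ln t + ln C. From the 6 transformed points,
AᵀA = [[9.9861, 6.7334]; [6.7334, 6]], rhs = [5.3375, 3.9177]ᵀ  (here Σln t = 6.7334, Σ(ln t)² = 9.9861, Σln s = 3.9177, Σln t·ln s = 5.3375).
Solving (det = 14.5777): k = 0.38726, ln C = 0.21836, so C = exp(0.21836) = 1.24403.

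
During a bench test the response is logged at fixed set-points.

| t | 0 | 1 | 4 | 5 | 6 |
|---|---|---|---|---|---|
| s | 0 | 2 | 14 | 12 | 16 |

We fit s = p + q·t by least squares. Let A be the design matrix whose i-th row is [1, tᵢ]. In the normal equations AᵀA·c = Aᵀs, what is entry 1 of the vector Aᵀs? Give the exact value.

Entry 1 ↔ basis 1, so (Aᵀs)_{1} = Σᵢ sᵢ = (1)·(0) + (1)·(2) + (1)·(14) + (1)·(12) + (1)·(16) = 44.

44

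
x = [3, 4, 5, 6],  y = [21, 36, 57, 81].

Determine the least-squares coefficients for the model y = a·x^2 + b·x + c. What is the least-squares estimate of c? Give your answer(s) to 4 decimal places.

c = 1.0500

MᵀM·[a, b, c]ᵀ = Mᵀy reads: 2258·a + 432·b + 86·c = 5106;  432·a + 86·b + 18·c = 978;  86·a + 18·b + 4·c = 195.
Inverting the 3×3 Gram matrix, [a, b, c]ᵀ = [9/4, -3/20, 21/20]ᵀ.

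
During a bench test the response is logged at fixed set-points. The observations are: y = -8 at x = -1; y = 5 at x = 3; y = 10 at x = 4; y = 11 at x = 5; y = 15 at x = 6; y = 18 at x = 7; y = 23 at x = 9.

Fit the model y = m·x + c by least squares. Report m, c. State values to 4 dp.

Setting ∂/∂m … = 0 gives: 217·m + 33·c = 541;  33·m + 7·c = 74.
(Σx·x = 217, Σx = 33, Σ1 = 7, Σx·y = 541, Σy = 74.)
Δ = 217·7 − 33² = 430.
m = (541·7 − 33·74)/430 = 269/86; c = (217·74 − 33·541)/430 = -359/86.

m = 3.1279, c = -4.1744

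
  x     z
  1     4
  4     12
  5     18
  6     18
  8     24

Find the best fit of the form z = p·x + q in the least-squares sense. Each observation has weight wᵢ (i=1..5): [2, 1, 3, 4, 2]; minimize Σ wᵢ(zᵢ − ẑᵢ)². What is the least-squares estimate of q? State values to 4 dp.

q = 1.7420

Setting ∂/∂p … = 0 gives: 365·p + 61·q = 1142;  61·p + 12·q = 194.
(Σwᵢ·x·x = 365, Σwᵢ·x = 61, Σwᵢ·1 = 12, Σwᵢ·x·z = 1142, Σwᵢ·z = 194.)
Eliminating q: 12·(row 1) − 61·(row 2) gives 659·p = 12·1142 − 61·194 = 1870, so p = 1870/659.
Then q = (194 − 61·(1870/659))/12 = 1148/659.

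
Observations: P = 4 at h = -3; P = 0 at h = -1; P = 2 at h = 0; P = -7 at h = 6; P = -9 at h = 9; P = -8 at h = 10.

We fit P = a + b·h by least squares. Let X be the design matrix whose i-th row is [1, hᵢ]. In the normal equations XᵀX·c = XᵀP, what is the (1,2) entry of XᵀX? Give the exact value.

Row 1 ↔ basis 1, column 2 ↔ basis h, so (XᵀX)_{1,2} = Σᵢ h = (1)·(-3) + (1)·(-1) + (1)·(0) + (1)·(6) + (1)·(9) + (1)·(10) = 21.

21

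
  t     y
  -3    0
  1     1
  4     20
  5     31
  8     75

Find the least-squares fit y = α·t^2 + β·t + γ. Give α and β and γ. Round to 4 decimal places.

Normal-equation sums: Σt^2·t^2 = 5059, Σt^2·t = 675, Σt^2 = 115, Σt·t = 115, Σt = 15, Σ1 = 5.
And Σt^2·y = 5896, Σt·y = 836, Σy = 127.
So AᵀA·[α, β, γ]ᵀ = Aᵀy: [[5059, 675, 115]; [675, 115, 15]; [115, 15, 5]]·[α, β, γ]ᵀ = [5896, 836, 127]ᵀ.
Solving the 3×3 system (Gaussian elimination) gives α = 2905/3004, β = 5831/3004, γ = -10008/3755.

α = 0.9670, β = 1.9411, γ = -2.6652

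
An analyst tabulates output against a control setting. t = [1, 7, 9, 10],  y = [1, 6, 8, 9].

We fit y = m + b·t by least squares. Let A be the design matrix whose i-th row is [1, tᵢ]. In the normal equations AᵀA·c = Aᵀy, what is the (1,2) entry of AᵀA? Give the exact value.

27

Row 1 ↔ basis 1, column 2 ↔ basis t, so (AᵀA)_{1,2} = Σᵢ t = (1)·(1) + (1)·(7) + (1)·(9) + (1)·(10) = 27.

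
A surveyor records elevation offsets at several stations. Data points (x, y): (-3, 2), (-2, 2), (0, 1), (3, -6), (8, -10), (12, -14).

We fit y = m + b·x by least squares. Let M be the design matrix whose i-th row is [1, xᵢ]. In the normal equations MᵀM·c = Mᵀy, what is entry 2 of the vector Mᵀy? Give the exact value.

Entry 2 ↔ basis x, so (Mᵀy)_{2} = Σᵢ (x)·yᵢ = (-3)·(2) + (-2)·(2) + (0)·(1) + (3)·(-6) + (8)·(-10) + (12)·(-14) = -276.

-276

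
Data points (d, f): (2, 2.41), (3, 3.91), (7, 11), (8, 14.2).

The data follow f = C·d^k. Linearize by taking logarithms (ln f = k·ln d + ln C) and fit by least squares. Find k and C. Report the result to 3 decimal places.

Linearized form: ln f = k·ln d + ln C. From the 4 transformed points,
Σln d = 5.8171, Σ(ln d)² = 9.7980, Σln f = 7.2943, Σln d·ln f = 12.2911.
Equations: 9.7980·k + 5.8171·ln C = 12.2911;  5.8171·k + 4·ln C = 7.2943.
Solving (det = 5.3534): k = 1.25761, ln C = -0.00534, so C = exp(-0.00534) = 0.99468.

k = 1.258, C = 0.995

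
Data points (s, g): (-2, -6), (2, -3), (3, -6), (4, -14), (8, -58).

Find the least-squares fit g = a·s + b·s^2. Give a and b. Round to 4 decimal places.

a = 0.7525, b = -1.0033

With design matrix X, XᵀX = [[97, 603]; [603, 4465]] and Xᵀg = [-532, -4026]ᵀ.
Determinant 97·4465 − 603² = 69496.
a = ((-532)·4465 − 603·(-4026))/69496 = 26149/34748; b = (97·(-4026) − 603·(-532))/69496 = -34863/34748.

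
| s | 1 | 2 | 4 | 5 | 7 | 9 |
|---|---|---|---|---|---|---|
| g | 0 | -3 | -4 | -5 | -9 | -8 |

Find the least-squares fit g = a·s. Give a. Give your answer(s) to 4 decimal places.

Forming XᵀX = [[176]] and Xᵀg = [-182]ᵀ gives XᵀX·[a]ᵀ = Xᵀg.
Hence a = -182 / 176 ≈ -1.03409.

a = -1.0341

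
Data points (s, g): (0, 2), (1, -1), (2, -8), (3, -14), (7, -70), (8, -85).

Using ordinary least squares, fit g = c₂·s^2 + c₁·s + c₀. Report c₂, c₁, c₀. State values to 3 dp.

c₂ = -1.040, c₁ = -2.776, c₀ = 2.402

Normal-equation sums: Σs^2·s^2 = 6595, Σs^2·s = 891, Σs^2 = 127, Σs·s = 127, Σs = 21, Σ1 = 6.
For Mᵀg: Σs^2·g = -9029, Σs·g = -1229, Σg = -176.
So MᵀM·[c₂, c₁, c₀]ᵀ = Mᵀg: [[6595, 891, 127]; [891, 127, 21]; [127, 21, 6]]·[c₂, c₁, c₀]ᵀ = [-9029, -1229, -176]ᵀ.
Row-reducing yields c₂ = -6025/5792, c₁ = -16081/5792, c₀ = 6957/2896.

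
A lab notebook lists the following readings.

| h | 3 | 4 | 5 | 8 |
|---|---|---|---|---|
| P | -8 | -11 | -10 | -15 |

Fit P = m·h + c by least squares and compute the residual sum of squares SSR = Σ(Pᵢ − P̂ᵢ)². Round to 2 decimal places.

SSR = 2.86

Setting ∂/∂m … = 0 gives: 114·m + 20·c = -238;  20·m + 4·c = -44.
Eliminating c: 4·(row 1) − 20·(row 2) gives 56·m = 4·(-238) − 20·(-44) = -72, so m = -9/7.
Then c = ((-44) − 20·(-9/7))/4 = -32/7.
Residuals: 3/7, -9/7, 1, -1/7; SSR = 20/7.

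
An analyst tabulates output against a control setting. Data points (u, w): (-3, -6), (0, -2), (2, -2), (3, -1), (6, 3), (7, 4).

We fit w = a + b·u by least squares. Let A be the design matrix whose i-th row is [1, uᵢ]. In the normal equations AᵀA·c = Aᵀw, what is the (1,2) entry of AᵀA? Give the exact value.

15

Row 1 ↔ basis 1, column 2 ↔ basis u, so (AᵀA)_{1,2} = Σᵢ u = (1)·(-3) + (1)·(0) + (1)·(2) + (1)·(3) + (1)·(6) + (1)·(7) = 15.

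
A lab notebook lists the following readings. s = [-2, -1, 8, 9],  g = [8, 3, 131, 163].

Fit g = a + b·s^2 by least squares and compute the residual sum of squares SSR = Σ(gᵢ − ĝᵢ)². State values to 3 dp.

SSR = 3.268

Entries of AᵀA: Σ1 = 4, Σs^2 = 150, Σs^2·s^2 = 10674.
Right-hand side: Σg = 305, Σs^2·g = 21622.
AᵀA·[a, b]ᵀ = Aᵀg becomes [[4, 150]; [150, 10674]]·[a, b]ᵀ = [305, 21622]ᵀ.
Eliminating b: 10674·(row 1) − 150·(row 2) gives 20196·a = 10674·305 − 150·21622 = 12270, so a = 2045/3366.
Then b = (21622 − 150·(2045/3366))/10674 = 20369/10098.
Residuals: -6827/10098, 1895/5049, 13087/10098, -1675/1683; SSR = 33001/10098.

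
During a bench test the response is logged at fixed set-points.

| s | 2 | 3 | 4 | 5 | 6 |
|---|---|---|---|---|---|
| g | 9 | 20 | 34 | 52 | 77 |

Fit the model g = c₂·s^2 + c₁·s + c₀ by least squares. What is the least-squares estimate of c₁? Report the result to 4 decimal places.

c₁ = -1.4857

The normal system XᵀX·[c₂, c₁, c₀]ᵀ = Xᵀg is [[2274, 440, 90]; [440, 90, 20]; [90, 20, 5]]·[c₂, c₁, c₀]ᵀ = [4832, 936, 192]ᵀ.
Solving the 3×3 system (Gaussian elimination) gives c₂ = 16/7, c₁ = -52/35, c₀ = 16/5.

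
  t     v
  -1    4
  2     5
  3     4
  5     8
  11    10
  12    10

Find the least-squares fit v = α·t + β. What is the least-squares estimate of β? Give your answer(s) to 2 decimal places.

Sums needed: Σt·t = 304, Σt = 32, Σ1 = 6.
Right-hand side: Σt·v = 288, Σv = 41.
So AᵀA·[α, β]ᵀ = Aᵀv: [[304, 32]; [32, 6]]·[α, β]ᵀ = [288, 41]ᵀ.
det = 304·6 − 32² = 800.
α = (288·6 − 32·41)/800 = 13/25; β = (304·41 − 32·288)/800 = 203/50.

β = 4.06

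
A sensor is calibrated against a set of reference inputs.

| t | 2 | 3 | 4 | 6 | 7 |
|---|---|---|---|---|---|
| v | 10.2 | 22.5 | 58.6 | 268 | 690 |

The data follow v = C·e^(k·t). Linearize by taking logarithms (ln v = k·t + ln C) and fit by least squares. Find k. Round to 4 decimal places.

k = 0.8360

Let Y = ln v. Fitting Y = k·t + ln C by least squares:
Σt = 22.0000, Σ(t)² = 114.0000, Σln v = 21.6343, Σt·ln v = 109.5710.
Normal system: [[114.0000, 22.0000]; [22.0000, 5]]·[k, ln C]ᵀ = [109.5710, 21.6343]ᵀ.
Solving (det = 86.0000): k = 0.83605, ln C = 0.64825.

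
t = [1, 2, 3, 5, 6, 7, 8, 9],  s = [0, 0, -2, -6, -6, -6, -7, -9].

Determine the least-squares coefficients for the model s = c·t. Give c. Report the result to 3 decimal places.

Normal-equation sums: Σt·t = 269.
Moment sums: Σt·s = -251.
XᵀX·[c]ᵀ = Xᵀs becomes [[269]]·[c]ᵀ = [-251]ᵀ.
c = (-251)/269 = -0.933086.

c = -0.933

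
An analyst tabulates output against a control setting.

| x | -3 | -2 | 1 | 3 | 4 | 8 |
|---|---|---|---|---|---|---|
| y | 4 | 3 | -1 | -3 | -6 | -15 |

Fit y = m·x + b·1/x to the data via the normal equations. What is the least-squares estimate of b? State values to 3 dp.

Normal-equation sums: Σx·x = 103, Σx·1/x = 6, Σ1/x·1/x = 893/576.
Right-hand side: Σx·y = -172, Σ1/x·y = -197/24.
Δ = 103·(893/576) − 6² = 71243/576.
m = ((-172)·(893/576) − 6·(-197/24))/(71243/576) = -125228/71243; b = (103·(-197/24) − 6·(-172))/(71243/576) = 107448/71243.

b = 1.508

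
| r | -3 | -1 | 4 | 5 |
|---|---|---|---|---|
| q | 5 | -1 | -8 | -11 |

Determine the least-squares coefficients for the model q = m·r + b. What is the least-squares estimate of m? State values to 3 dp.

Setting ∂/∂m … = 0 gives: 51·m + 5·b = -101;  5·m + 4·b = -15.
det = 51·4 − 5² = 179.
m = ((-101)·4 − 5·(-15))/179 = -329/179; b = (51·(-15) − 5·(-101))/179 = -260/179.

m = -1.838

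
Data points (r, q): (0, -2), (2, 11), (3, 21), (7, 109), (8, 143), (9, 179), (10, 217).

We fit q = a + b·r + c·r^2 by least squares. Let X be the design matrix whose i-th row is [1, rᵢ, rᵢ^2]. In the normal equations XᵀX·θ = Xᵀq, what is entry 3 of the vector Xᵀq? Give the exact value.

50925

Entry 3 ↔ basis r^2, so (Xᵀq)_{3} = Σᵢ (r^2)·qᵢ = (0)·(-2) + (4)·(11) + (9)·(21) + (49)·(109) + (64)·(143) + (81)·(179) + (100)·(217) = 50925.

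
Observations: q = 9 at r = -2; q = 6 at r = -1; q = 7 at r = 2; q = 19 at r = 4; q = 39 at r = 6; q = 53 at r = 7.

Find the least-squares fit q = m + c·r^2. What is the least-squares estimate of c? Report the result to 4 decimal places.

With design matrix A, AᵀA = [[6, 110]; [110, 3986]] and Aᵀq = [133, 4375]ᵀ.
Eliminating c: 3986·(row 1) − 110·(row 2) gives 11816·m = 3986·133 − 110·4375 = 48888, so m = 873/211.
Then c = (4375 − 110·(873/211))/3986 = 415/422.

c = 0.9834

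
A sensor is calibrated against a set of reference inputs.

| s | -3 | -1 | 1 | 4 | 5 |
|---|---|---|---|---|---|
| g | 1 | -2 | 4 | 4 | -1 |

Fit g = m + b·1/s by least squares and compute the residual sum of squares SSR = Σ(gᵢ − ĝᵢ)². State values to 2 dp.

SSR = 12.70

The normal equations are: 5·m + (7/60)·b = 6;  (7/60)·m + (7969/3600)·b = 97/15.
Δ = 5·(7969/3600) − (7/60)² = 9949/900.
m = (6·(7969/3600) − (7/60)·(97/15))/(9949/900) = 22549/19898; b = (5·(97/15) − (7/60)·6)/(9949/900) = 28470/9949.
Residuals: 16329/19898, -5405/19898, 103/19898, 21404/9949, -53835/19898; SSR = 126309/9949.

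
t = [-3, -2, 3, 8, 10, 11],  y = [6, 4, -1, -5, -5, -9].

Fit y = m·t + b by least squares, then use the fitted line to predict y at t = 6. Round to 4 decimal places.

Entries of MᵀM: Σt·t = 307, Σt = 27, Σ1 = 6.
Right-hand side: Σt·y = -218, Σy = -10.
Normal equations: [[307, 27]; [27, 6]]·[m, b]ᵀ = [-218, -10]ᵀ.
Eliminating b: 6·(row 1) − 27·(row 2) gives 1113·m = 6·(-218) − 27·(-10) = -1038, so m = -346/371.
Then b = ((-10) − 27·(-346/371))/6 = 2816/1113.
At t = 6: ŷ = (-346/371)·(6) + (2816/1113)·(1) = -3412/1113.

ŷ = -3.0656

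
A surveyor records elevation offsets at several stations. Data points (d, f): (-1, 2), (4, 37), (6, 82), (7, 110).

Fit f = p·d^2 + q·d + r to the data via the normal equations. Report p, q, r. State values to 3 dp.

p = 2.163, q = 0.554, r = 0.370

Sums needed: Σd^2·d^2 = 3954, Σd^2·d = 622, Σd^2 = 102, Σd·d = 102, Σd = 16, Σ1 = 4.
Right-hand side: Σd^2·f = 8936, Σd·f = 1408, Σf = 231.
So XᵀX·[p, q, r]ᵀ = Xᵀf: [[3954, 622, 102]; [622, 102, 16]; [102, 16, 4]]·[p, q, r]ᵀ = [8936, 1408, 231]ᵀ.
Row-reducing yields p = 12153/5618, q = 3115/5618, r = 1039/2809.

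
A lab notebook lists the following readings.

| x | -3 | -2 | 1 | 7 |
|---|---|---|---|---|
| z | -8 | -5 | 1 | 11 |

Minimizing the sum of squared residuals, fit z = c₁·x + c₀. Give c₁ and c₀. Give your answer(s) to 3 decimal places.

c₁ = 1.856, c₀ = -1.642

Normal-equation sums: Σx·x = 63, Σx = 3, Σ1 = 4.
Right-hand side: Σx·z = 112, Σz = -1.
Eliminating c₀: 4·(row 1) − 3·(row 2) gives 243·c₁ = 4·112 − 3·(-1) = 451, so c₁ = 451/243.
Then c₀ = ((-1) − 3·(451/243))/4 = -133/81.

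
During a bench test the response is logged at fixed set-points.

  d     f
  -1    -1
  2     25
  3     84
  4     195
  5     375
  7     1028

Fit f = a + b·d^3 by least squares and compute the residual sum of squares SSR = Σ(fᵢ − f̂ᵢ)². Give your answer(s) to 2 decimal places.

SSR = 5.43

Normal-equation sums: Σ1 = 6, Σd^3 = 566, Σd^3·d^3 = 138164.
Right-hand side: Σf = 1706, Σd^3·f = 414428.
Normal equations: [[6, 566]; [566, 138164]]·[a, b]ᵀ = [1706, 414428]ᵀ.
Δ = 6·138164 − 566² = 508628.
a = (1706·138164 − 566·414428)/508628 = 285384/127157; b = (6·414428 − 566·1706)/508628 = 380243/127157.
Residuals: -32298/127157, -148403/127157, 129243/127157, 174679/127157, -131884/127157, 8663/127157; SSR = 690104/127157.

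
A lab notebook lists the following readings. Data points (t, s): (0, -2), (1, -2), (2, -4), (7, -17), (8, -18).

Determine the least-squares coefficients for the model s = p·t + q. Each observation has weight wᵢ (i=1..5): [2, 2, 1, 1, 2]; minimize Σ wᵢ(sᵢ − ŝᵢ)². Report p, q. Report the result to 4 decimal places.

p = -2.1728, q = -0.7918

Entries of AᵀWA: Σwᵢ·t·t = 183, Σwᵢ·t = 27, Σwᵢ·1 = 8.
And Σwᵢ·t·s = -419, Σwᵢ·s = -65.
Determinant 183·8 − 27² = 735.
p = ((-419)·8 − 27·(-65))/735 = -1597/735; q = (183·(-65) − 27·(-419))/735 = -194/245.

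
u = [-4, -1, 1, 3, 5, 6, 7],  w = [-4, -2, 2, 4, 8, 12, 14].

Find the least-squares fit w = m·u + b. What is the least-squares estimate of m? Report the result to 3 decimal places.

m = 1.666

AᵀA·[m, b]ᵀ = Aᵀw reads: 137·m + 17·b = 242;  17·m + 7·b = 34.
(Σu·u = 137, Σu = 17, Σ1 = 7, Σu·w = 242, Σw = 34.)
Determinant 137·7 − 17² = 670.
m = (242·7 − 17·34)/670 = 558/335; b = (137·34 − 17·242)/670 = 272/335.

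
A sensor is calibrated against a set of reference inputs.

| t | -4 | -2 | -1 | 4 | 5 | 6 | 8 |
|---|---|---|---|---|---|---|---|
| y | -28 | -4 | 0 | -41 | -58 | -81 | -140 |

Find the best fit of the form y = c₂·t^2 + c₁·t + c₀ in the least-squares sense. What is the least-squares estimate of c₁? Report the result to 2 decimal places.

c₁ = -1.51

Sums needed: Σt^2·t^2 = 6546, Σt^2·t = 844, Σt^2 = 162, Σt·t = 162, Σt = 16, Σ1 = 7.
For Xᵀy: Σt^2·y = -14446, Σt·y = -1940, Σy = -352.
XᵀX·[c₂, c₁, c₀]ᵀ = Xᵀy becomes [[6546, 844, 162]; [844, 162, 16]; [162, 16, 7]]·[c₂, c₁, c₀]ᵀ = [-14446, -1940, -352]ᵀ.
Row-reducing yields c₂ = -441517/221201, c₁ = -334892/221201, c₀ = -139818/221201.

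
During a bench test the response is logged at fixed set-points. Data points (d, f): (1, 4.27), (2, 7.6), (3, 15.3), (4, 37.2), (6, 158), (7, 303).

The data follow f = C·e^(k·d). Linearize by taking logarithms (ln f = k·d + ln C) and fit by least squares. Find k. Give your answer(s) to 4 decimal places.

Let Y = ln f. Fitting Y = k·d + ln C by least squares:
Σd = 23.0000, Σ(d)² = 115.0000, Σln f = 20.6003, Σd·ln f = 98.5284.
Normal system: [[115.0000, 23.0000]; [23.0000, 6]]·[k, ln C]ᵀ = [98.5284, 20.6003]ᵀ.
Δ = 115.0000·6 − (23.0000)² = 161.0000; k = (98.5284·6 − 23.0000·20.6003)/161.0000 = 0.72897, ln C = (115.0000·20.6003 − 23.0000·98.5284)/161.0000 = 0.63898.

k = 0.7290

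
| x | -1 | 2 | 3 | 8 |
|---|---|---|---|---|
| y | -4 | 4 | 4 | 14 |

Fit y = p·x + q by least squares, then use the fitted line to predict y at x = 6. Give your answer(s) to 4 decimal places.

From the data, Σx·x = 78, Σx = 12, Σ1 = 4.
Moment sums: Σx·y = 136, Σy = 18.
det = 78·4 − 12² = 168.
p = (136·4 − 12·18)/168 = 41/21; q = (78·18 − 12·136)/168 = -19/14.
At x = 6: ŷ = (41/21)·(6) + (-19/14)·(1) = 145/14.

ŷ = 10.3571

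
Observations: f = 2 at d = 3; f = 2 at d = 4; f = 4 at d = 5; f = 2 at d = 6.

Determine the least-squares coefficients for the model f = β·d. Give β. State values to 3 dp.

β = 0.535

Sums needed: Σd·d = 86.
For Mᵀf: Σd·f = 46.
Hence β = 46 / 86 ≈ 0.534884.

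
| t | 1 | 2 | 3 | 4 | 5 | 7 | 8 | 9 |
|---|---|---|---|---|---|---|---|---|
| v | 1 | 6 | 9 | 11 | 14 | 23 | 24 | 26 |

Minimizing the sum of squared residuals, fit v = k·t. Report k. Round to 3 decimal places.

k = 2.976

The normal equations are: 249·k = 741.
Hence k = 741 / 249 ≈ 2.9759.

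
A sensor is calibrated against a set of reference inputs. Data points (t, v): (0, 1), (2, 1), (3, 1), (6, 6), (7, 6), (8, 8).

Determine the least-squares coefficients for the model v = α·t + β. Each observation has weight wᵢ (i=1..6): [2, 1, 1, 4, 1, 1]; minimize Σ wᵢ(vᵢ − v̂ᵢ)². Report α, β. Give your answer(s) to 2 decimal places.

Sums needed: Σwᵢ·t·t = 270, Σwᵢ·t = 44, Σwᵢ·1 = 10.
Right-hand side: Σwᵢ·t·v = 255, Σwᵢ·v = 42.
So MᵀWM·[α, β]ᵀ = MᵀWv: [[270, 44]; [44, 10]]·[α, β]ᵀ = [255, 42]ᵀ.
Determinant 270·10 − 44² = 764.
α = (255·10 − 44·42)/764 = 351/382; β = (270·42 − 44·255)/764 = 30/191.

α = 0.92, β = 0.16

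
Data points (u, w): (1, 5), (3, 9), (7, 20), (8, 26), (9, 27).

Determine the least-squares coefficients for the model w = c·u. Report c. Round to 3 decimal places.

c = 3.054

With design matrix M, MᵀM = [[204]] and Mᵀw = [623]ᵀ.
Hence c = 623 / 204 ≈ 3.05392.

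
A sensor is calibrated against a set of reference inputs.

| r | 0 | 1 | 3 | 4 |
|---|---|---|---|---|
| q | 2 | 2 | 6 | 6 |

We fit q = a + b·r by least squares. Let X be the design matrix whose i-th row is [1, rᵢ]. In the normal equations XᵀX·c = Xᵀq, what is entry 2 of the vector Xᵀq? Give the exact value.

Entry 2 ↔ basis r, so (Xᵀq)_{2} = Σᵢ (r)·qᵢ = (0)·(2) + (1)·(2) + (3)·(6) + (4)·(6) = 44.

44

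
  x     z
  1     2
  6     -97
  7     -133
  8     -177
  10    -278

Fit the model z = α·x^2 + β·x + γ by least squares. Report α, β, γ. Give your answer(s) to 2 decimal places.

AᵀA·[α, β, γ]ᵀ = Aᵀz reads: 17794·α + 2072·β + 250·γ = -49135;  2072·α + 250·β + 32·γ = -5707;  250·α + 32·β + 5·γ = -683.
(Σx^2·x^2 = 17794, Σx^2·x = 2072, Σx^2 = 250, Σx·x = 250, Σx = 32, Σ1 = 5, Σx^2·z = -49135, Σx·z = -5707, Σz = -683.)
Row-reducing yields α = -117061/41262, β = 2987/41262, γ = 32924/6877.

α = -2.84, β = 0.07, γ = 4.79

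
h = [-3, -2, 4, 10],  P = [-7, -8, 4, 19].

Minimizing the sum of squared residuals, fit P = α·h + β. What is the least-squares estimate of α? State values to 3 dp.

From the data, Σh·h = 129, Σh = 9, Σ1 = 4.
For MᵀP: Σh·P = 243, ΣP = 8.
So MᵀM·[α, β]ᵀ = MᵀP: [[129, 9]; [9, 4]]·[α, β]ᵀ = [243, 8]ᵀ.
Δ = 129·4 − 9² = 435.
α = (243·4 − 9·8)/435 = 60/29; β = (129·8 − 9·243)/435 = -77/29.

α = 2.069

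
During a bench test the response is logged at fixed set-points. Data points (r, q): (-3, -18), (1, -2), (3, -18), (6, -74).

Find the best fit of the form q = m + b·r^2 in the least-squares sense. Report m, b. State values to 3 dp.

AᵀA·[m, b]ᵀ = Aᵀq reads: 4·m + 55·b = -112;  55·m + 1459·b = -2990.
(Σ1 = 4, Σr^2 = 55, Σr^2·r^2 = 1459, Σq = -112, Σr^2·q = -2990.)
Eliminating b: 1459·(row 1) − 55·(row 2) gives 2811·m = 1459·(-112) − 55·(-2990) = 1042, so m = 1042/2811.
Then b = ((-2990) − 55·(1042/2811))/1459 = -5800/2811.

m = 0.371, b = -2.063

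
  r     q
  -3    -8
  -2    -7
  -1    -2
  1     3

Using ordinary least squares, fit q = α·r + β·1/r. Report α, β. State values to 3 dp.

α = 2.928, β = -0.232

XᵀX·[α, β]ᵀ = Xᵀq reads: 15·α + 4·β = 43;  4·α + (85/36)·β = 67/6.
(Σr·r = 15, Σr·1/r = 4, Σ1/r·1/r = 85/36, Σr·q = 43, Σ1/r·q = 67/6.)
Eliminating β: (85/36)·(row 1) − 4·(row 2) gives (233/12)·α = (85/36)·43 − 4·(67/6) = 2047/36, so α = 2047/699.
Then β = ((67/6) − 4·(2047/699))/(85/36) = -54/233.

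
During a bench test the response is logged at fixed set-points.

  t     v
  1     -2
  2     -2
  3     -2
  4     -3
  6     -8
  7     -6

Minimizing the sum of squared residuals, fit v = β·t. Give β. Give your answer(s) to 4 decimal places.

β = -0.9913

The normal equations are: 115·β = -114.
β = (-114)/115 = -0.991304.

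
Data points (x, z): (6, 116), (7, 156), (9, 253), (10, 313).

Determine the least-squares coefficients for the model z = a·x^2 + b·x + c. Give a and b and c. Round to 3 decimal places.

a = 3.333, b = -4.233, c = 21.700

MᵀM·[a, b, c]ᵀ = Mᵀz reads: 20258·a + 2288·b + 266·c = 63613;  2288·a + 266·b + 32·c = 7195;  266·a + 32·b + 4·c = 838.
Row-reducing yields a = 10/3, b = -127/30, c = 217/10.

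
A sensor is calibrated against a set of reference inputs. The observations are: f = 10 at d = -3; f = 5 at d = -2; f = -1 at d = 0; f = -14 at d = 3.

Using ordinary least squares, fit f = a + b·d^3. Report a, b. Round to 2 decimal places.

Entries of AᵀA: Σ1 = 4, Σd^3 = -8, Σd^3·d^3 = 1522.
Moment sums: Σf = 0, Σd^3·f = -688.
Eliminating b: 1522·(row 1) − (-8)·(row 2) gives 6024·a = 1522·0 − (-8)·(-688) = -5504, so a = -688/753.
Then b = ((-688) − (-8)·(-688/753))/1522 = -344/753.

a = -0.91, b = -0.46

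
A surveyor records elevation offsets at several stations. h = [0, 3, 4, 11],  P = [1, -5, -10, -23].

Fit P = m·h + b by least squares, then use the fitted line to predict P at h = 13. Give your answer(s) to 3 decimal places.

Compute the Gram sums: Σh·h = 146, Σh = 18, Σ1 = 4.
And Σh·P = -308, ΣP = -37.
AᵀA·[m, b]ᵀ = AᵀP becomes [[146, 18]; [18, 4]]·[m, b]ᵀ = [-308, -37]ᵀ.
Eliminating b: 4·(row 1) − 18·(row 2) gives 260·m = 4·(-308) − 18·(-37) = -566, so m = -283/130.
Then b = ((-37) − 18·(-283/130))/4 = 71/130.
At h = 13: P̂ = (-283/130)·(13) + (71/130)·(1) = -1804/65.

P̂ = -27.754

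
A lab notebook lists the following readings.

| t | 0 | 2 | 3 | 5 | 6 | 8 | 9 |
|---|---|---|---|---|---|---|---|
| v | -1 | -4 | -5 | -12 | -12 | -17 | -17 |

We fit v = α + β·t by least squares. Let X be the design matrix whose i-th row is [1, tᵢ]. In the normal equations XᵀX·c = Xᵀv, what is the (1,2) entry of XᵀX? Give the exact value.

33

Row 1 ↔ basis 1, column 2 ↔ basis t, so (XᵀX)_{1,2} = Σᵢ t = (1)·(0) + (1)·(2) + (1)·(3) + (1)·(5) + (1)·(6) + (1)·(8) + (1)·(9) = 33.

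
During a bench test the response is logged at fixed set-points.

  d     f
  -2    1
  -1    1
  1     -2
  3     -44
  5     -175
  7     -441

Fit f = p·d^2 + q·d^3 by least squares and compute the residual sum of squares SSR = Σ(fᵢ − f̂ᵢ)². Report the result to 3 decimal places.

Setting ∂/∂p … = 0 gives: 3125·p + 20143·q = -26377;  20143·p + 134069·q = -174337.
Determinant 3125·134069 − 20143² = 13225176.
p = ((-26377)·134069 − 20143·(-174337))/13225176 = -12333911/6612588; q = (3125·(-174337) − 20143·(-26377))/13225176 = -6745607/6612588.
Residuals: 495844/1653147, 1016741/551049, 2927171/3306294, 60631/183683, -314125/367366, 488383/1653147; SSR = 17211109/3306294.

SSR = 5.206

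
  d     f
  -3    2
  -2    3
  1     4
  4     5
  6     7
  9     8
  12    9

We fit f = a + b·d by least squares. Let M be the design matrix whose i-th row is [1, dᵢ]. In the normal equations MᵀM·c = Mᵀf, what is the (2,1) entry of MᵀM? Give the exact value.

Row 2 ↔ basis d, column 1 ↔ basis 1, so (MᵀM)_{2,1} = Σᵢ d = (-3)·(1) + (-2)·(1) + (1)·(1) + (4)·(1) + (6)·(1) + (9)·(1) + (12)·(1) = 27.

27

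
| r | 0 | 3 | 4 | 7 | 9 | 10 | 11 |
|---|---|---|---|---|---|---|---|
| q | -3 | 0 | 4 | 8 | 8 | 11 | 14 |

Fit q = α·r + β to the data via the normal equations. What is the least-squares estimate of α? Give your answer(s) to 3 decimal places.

α = 1.448

Entries of XᵀX: Σr·r = 376, Σr = 44, Σ1 = 7.
Moment sums: Σr·q = 408, Σq = 42.
Δ = 376·7 − 44² = 696.
α = (408·7 − 44·42)/696 = 42/29; β = (376·42 − 44·408)/696 = -90/29.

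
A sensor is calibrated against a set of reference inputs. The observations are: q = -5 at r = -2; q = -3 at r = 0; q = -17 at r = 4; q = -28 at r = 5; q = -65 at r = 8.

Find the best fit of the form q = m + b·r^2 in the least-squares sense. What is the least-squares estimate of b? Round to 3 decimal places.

Entries of AᵀA: Σ1 = 5, Σr^2 = 109, Σr^2·r^2 = 4993.
Moment sums: Σq = -118, Σr^2·q = -5152.
Determinant 5·4993 − 109² = 13084.
m = ((-118)·4993 − 109·(-5152))/13084 = -13803/6542; b = (5·(-5152) − 109·(-118))/13084 = -6449/6542.

b = -0.986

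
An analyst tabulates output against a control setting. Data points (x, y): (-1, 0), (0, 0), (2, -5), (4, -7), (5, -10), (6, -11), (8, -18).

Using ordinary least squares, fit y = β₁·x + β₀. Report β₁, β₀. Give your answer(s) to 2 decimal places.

From the data, Σx·x = 146, Σx = 24, Σ1 = 7.
And Σx·y = -298, Σy = -51.
Δ = 146·7 − 24² = 446.
β₁ = ((-298)·7 − 24·(-51))/446 = -431/223; β₀ = (146·(-51) − 24·(-298))/446 = -147/223.

β₁ = -1.93, β₀ = -0.66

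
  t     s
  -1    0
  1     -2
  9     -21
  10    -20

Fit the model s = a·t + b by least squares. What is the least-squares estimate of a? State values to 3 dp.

Compute the Gram sums: Σt·t = 183, Σt = 19, Σ1 = 4.
Moment sums: Σt·s = -391, Σs = -43.
XᵀX·[a, b]ᵀ = Xᵀs becomes [[183, 19]; [19, 4]]·[a, b]ᵀ = [-391, -43]ᵀ.
Determinant 183·4 − 19² = 371.
a = ((-391)·4 − 19·(-43))/371 = -747/371; b = (183·(-43) − 19·(-391))/371 = -440/371.

a = -2.013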